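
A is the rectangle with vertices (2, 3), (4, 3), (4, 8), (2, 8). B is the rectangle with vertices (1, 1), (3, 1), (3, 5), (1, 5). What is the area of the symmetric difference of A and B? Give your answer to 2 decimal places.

14.00

|A∩B|: x∈[2,3], y∈[3,5] → 1·2 = 2.
|A △ B| = |A| + |B| − 2·|A∩B| = 10 + 8 − 4 = 14.00.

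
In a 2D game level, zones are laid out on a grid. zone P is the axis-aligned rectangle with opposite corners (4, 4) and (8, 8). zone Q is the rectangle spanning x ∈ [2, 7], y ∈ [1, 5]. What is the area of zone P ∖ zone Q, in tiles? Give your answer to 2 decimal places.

|zone P∩zone Q|: x∈[4,7], y∈[4,5] → 3·1 = 3.
|zone P| = 16.
|zone P ∖ zone Q| = |zone P| − |zone P∩zone Q| = 16 − 3 = 13.00.

13.00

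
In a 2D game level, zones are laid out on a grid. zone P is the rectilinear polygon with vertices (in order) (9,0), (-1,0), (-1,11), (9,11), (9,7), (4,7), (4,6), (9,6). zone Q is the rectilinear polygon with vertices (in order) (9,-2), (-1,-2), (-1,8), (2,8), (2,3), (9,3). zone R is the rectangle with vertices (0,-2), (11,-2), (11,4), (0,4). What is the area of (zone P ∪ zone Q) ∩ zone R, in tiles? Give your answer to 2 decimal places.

The region (zone P ∪ zone Q) ∩ zone R is the polygon with vertices (9,3), (9,0), (9,-2), (0,-2), (0,4), (9,4).
By the shoelace formula its area is 54.00.

54.00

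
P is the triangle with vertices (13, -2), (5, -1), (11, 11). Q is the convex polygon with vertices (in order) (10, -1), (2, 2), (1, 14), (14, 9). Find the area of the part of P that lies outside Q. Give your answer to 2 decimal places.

|P| = 51, |P∩Q| = 35.6079.
|P ∖ Q| = |P| − |P∩Q| = 51 − 35.6079 = 15.39.

15.39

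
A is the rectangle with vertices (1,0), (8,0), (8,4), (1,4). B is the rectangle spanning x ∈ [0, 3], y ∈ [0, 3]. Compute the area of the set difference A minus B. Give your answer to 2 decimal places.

|A∩B|: x∈[1,3], y∈[0,3] → 2·3 = 6.
|A| = 28.
|A ∖ B| = |A| − |A∩B| = 28 − 6 = 22.00.

22.00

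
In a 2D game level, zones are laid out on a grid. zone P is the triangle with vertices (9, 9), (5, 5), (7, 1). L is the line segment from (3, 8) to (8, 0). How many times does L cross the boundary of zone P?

2

The segment meets the boundary at (7.107,1.429), (5.5,4).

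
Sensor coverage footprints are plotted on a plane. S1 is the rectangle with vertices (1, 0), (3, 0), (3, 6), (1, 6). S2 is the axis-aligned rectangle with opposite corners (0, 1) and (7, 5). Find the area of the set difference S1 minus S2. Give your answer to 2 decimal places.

|S1∩S2|: x∈[1,3], y∈[1,5] → 2·4 = 8.
|S1| = 12.
|S1 ∖ S2| = |S1| − |S1∩S2| = 12 − 8 = 4.00.

4.00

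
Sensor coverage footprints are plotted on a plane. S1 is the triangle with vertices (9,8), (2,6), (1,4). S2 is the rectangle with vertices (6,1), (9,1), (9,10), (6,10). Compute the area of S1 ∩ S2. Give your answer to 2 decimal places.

The intersection is the polygon with vertices (9,8), (6,6.5), (6,7.143).
By the shoelace formula its area is 0.96.

0.96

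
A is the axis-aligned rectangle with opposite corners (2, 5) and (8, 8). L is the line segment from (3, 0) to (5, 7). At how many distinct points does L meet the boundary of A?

The segment meets the boundary at (4.429,5).

1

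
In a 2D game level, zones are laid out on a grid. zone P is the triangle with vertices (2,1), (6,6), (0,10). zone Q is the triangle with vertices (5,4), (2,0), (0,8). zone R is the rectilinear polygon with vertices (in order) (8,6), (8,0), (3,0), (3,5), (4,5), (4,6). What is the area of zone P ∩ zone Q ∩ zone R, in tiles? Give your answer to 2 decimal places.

The intersection is the polygon with vertices (4.634,4.293), (3,2.25), (3,5), (3.75,5).
By the shoelace formula its area is 2.51.

2.51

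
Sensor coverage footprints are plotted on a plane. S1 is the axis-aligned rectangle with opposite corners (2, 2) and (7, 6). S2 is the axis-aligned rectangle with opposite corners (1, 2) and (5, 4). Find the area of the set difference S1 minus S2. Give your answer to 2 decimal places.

14.00

|S1∩S2|: x∈[2,5], y∈[2,4] → 3·2 = 6.
|S1| = 20.
|S1 ∖ S2| = |S1| − |S1∩S2| = 20 − 6 = 14.00.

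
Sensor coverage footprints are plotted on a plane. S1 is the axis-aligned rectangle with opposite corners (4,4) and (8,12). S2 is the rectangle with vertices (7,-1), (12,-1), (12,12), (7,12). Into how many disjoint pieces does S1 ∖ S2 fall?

1

S1 ∖ S2 is a single connected region.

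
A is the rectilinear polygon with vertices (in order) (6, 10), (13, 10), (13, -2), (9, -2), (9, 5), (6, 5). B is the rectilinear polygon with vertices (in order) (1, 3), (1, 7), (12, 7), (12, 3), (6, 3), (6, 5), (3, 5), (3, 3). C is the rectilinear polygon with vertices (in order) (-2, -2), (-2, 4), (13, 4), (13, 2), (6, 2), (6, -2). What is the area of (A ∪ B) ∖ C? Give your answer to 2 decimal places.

|A ∪ B| = 83.
|(A ∪ B) ∩ C| = 13.
|(A ∪ B) ∖ C| = 83 − 13 = 70.00.

70.00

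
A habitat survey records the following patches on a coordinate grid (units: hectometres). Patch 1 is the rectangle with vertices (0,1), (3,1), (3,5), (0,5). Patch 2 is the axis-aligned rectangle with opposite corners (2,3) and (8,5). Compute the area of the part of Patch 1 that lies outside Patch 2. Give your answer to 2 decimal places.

|Patch 1∩Patch 2|: x∈[2,3], y∈[3,5] → 1·2 = 2.
|Patch 1| = 12.
|Patch 1 ∖ Patch 2| = |Patch 1| − |Patch 1∩Patch 2| = 12 − 2 = 10.00.

10.00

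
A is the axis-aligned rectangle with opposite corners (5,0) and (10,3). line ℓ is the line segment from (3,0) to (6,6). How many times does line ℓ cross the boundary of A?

0

The segment lies entirely outside A and never meets its boundary.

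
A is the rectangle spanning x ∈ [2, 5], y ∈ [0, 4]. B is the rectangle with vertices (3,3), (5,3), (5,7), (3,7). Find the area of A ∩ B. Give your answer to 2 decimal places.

|A∩B|: x∈[3,5], y∈[3,4] → 2·1 = 2.

2.00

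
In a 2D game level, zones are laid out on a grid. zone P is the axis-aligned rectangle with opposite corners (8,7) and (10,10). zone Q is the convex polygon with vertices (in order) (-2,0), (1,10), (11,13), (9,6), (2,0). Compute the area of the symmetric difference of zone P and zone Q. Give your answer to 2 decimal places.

|zone P| = 6, |zone Q| = 90, |zone P∩zone Q| = 5.1071.
|zone P △ zone Q| = |zone P| + |zone Q| − 2·|zone P∩zone Q| = 6 + 90 − 10.2143 = 85.79.

85.79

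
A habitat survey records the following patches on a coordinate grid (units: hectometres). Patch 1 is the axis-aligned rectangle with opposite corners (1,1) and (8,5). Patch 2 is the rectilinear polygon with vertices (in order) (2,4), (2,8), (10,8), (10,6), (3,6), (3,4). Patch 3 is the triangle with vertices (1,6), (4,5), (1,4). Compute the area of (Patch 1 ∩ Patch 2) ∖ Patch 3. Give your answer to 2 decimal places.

|Patch 1 ∩ Patch 2| = 1.
|(Patch 1 ∩ Patch 2) ∩ Patch 3| = 0.5.
|(Patch 1 ∩ Patch 2) ∖ Patch 3| = 1 − 0.5 = 0.50.

0.50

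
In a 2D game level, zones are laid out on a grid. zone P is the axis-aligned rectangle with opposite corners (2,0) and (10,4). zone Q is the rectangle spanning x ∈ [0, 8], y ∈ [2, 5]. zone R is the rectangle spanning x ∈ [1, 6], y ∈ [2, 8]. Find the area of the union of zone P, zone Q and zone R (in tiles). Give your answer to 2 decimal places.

By inclusion–exclusion:
Individual areas: |zone P| = 32, |zone Q| = 24, |zone R| = 30.
|zone P∩zone Q|: x∈[2,8], y∈[2,4] → 6·2 = 12.
|zone P∩zone R|: x∈[2,6], y∈[2,4] → 4·2 = 8.
|zone Q∩zone R|: x∈[1,6], y∈[2,5] → 5·3 = 15.
|zone P∩zone Q∩zone R| = 8.
|zone P ∪ zone Q ∪ zone R| = 86 − 35 + 8 = 59.00.

59.00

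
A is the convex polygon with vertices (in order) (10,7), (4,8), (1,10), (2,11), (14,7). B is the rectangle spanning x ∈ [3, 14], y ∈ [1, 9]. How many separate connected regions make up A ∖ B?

1

A ∖ B is a single connected region.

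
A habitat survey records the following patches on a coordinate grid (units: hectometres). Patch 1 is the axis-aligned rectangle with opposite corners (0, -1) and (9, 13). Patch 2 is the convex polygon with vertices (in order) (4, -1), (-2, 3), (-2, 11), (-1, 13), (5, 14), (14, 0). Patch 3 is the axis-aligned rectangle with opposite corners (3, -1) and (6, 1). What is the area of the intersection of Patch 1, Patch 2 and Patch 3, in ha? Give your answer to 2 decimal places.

The intersection is the polygon with vertices (4,-1), (3,-0.333), (3,1), (6,1), (6,-0.8).
By the shoelace formula its area is 5.47.

5.47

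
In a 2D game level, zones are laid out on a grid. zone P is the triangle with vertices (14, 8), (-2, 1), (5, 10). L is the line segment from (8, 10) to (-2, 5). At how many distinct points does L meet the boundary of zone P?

2

The segment meets the boundary at (7.077,9.538), (3.091,7.545).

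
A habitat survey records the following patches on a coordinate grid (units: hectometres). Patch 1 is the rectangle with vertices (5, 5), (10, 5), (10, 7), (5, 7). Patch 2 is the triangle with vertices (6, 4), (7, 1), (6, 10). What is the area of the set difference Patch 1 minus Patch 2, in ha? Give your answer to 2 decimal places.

|Patch 1| = 10, |Patch 1∩Patch 2| = 0.8889.
|Patch 1 ∖ Patch 2| = |Patch 1| − |Patch 1∩Patch 2| = 10 − 0.8889 = 9.11.

9.11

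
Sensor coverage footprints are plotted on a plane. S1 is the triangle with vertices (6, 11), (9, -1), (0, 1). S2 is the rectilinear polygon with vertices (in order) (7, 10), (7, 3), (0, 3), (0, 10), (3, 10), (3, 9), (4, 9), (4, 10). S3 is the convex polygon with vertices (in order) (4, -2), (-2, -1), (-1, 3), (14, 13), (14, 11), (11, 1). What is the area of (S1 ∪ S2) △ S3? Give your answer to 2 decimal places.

|S1 ∪ S2| = 74.225.
|(S1 ∪ S2) ∩ S3| = 45.944.
|(S1 ∪ S2) △ S3| = 74.225 + 115.5 − 91.888 = 97.84.

97.84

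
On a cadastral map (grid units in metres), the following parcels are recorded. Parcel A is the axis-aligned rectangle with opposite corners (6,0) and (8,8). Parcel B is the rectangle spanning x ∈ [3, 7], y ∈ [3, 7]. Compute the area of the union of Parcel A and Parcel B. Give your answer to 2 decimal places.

By inclusion–exclusion:
Individual areas: |Parcel A| = 16, |Parcel B| = 16.
|Parcel A∩Parcel B|: x∈[6,7], y∈[3,7] → 1·4 = 4.
|Parcel A ∪ Parcel B| = 32 − 4 = 28.00.

28.00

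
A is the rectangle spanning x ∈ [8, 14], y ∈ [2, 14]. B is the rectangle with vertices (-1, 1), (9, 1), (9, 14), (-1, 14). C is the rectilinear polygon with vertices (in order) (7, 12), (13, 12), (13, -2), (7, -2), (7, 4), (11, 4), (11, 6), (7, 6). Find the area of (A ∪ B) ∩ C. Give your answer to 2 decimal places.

|A ∪ B| = 190.
|(A ∪ B) ∩ C| = 54.00.

54.00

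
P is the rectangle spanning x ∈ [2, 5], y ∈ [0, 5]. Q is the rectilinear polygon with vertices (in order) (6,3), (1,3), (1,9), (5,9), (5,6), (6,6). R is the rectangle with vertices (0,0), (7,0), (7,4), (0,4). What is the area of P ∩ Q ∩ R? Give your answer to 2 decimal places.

3.00

The intersection is the polygon with vertices (5,3), (2,3), (2,4), (5,4).
By the shoelace formula its area is 3.00.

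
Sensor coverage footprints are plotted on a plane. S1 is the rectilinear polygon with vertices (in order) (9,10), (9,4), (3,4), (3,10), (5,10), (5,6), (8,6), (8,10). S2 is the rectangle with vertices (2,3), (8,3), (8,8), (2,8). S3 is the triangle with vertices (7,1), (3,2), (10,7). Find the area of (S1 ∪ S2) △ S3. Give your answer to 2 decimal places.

40.89

|S1 ∪ S2| = 40.
|(S1 ∪ S2) ∩ S3| = 6.3071.
|(S1 ∪ S2) △ S3| = 40 + 13.5 − 12.6143 = 40.89.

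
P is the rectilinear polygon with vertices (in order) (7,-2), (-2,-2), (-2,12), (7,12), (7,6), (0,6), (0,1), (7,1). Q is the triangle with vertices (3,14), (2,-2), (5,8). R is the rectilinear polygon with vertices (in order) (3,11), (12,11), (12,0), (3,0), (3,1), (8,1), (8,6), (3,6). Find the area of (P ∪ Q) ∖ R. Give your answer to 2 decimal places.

74.32

|P ∪ Q| = 98.3229.
|(P ∪ Q) ∩ R| = 24.
|(P ∪ Q) ∖ R| = 98.3229 − 24 = 74.32.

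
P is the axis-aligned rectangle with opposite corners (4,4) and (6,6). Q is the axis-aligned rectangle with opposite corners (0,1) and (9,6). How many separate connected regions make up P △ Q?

P △ Q is a single connected region.

1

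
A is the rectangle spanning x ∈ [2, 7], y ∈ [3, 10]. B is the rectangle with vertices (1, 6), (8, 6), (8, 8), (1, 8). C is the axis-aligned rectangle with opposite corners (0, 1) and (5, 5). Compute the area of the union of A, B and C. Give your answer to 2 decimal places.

53.00

By inclusion–exclusion:
Individual areas: |A| = 35, |B| = 14, |C| = 20.
|A∩B|: x∈[2,7], y∈[6,8] → 5·2 = 10.
|A∩C|: x∈[2,5], y∈[3,5] → 3·2 = 6.
|B∩C| = 0 (no overlap).
|A∩B∩C| = 0.
|A ∪ B ∪ C| = 69 − 16 + 0 = 53.00.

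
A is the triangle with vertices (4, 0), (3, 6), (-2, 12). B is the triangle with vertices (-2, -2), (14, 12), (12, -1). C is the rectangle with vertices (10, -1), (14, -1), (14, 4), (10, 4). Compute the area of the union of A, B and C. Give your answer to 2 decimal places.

By inclusion–exclusion:
Individual areas: |A| = 12, |B| = 90, |C| = 20.
|A∩B| = 1.0688.
|A∩C| = 0.
|B∩C| = 11.9231.
|A∩B∩C| = 0.
|A ∪ B ∪ C| = 122 − 12.9919 + 0 = 109.01.

109.01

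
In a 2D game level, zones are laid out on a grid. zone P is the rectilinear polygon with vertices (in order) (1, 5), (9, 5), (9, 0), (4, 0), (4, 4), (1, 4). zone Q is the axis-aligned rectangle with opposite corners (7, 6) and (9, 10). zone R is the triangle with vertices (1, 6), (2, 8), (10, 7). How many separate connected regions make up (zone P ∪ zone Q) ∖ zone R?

(zone P ∪ zone Q) ∖ zone R splits into 3 disjoint pieces (area 28, area 1.5556, area 5.5).

3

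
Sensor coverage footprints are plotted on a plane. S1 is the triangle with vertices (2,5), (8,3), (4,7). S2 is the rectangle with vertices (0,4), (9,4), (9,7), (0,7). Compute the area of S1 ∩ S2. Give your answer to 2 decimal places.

The intersection is the polygon with vertices (2,5), (4,7), (7,4), (5,4).
By the shoelace formula its area is 7.00.

7.00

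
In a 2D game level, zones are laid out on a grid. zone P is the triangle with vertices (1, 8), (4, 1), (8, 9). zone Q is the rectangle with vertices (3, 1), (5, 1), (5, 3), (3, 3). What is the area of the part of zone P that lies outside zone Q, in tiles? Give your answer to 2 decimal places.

24.14

|zone P| = 26, |zone P∩zone Q| = 1.8571.
|zone P ∖ zone Q| = |zone P| − |zone P∩zone Q| = 26 − 1.8571 = 24.14.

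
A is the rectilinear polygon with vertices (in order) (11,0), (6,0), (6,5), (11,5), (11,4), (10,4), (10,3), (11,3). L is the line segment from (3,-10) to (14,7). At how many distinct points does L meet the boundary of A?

2

The segment meets the boundary at (11,2.364), (9.471,0).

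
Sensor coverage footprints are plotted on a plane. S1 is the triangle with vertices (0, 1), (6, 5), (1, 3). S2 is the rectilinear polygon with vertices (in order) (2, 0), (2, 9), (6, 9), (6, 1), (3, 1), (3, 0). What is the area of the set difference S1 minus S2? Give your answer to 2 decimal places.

1.87

|S1| = 4, |S1∩S2| = 2.1333.
|S1 ∖ S2| = |S1| − |S1∩S2| = 4 − 2.1333 = 1.87.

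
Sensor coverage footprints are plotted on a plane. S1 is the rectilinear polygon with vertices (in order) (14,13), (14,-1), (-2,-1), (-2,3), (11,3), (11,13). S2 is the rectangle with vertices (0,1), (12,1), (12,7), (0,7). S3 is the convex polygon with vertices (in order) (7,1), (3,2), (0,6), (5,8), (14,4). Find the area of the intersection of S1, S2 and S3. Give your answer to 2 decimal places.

13.13

The intersection is the polygon with vertices (11,5.333), (12,4.889), (12,3.143), (7,1), (3,2), (2.25,3), (11,3).
By the shoelace formula its area is 13.13.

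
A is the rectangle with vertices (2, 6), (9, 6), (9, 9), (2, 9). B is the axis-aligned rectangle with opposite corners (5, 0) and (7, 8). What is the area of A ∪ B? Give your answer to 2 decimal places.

By inclusion–exclusion:
Individual areas: |A| = 21, |B| = 16.
|A∩B|: x∈[5,7], y∈[6,8] → 2·2 = 4.
|A ∪ B| = 37 − 4 = 33.00.

33.00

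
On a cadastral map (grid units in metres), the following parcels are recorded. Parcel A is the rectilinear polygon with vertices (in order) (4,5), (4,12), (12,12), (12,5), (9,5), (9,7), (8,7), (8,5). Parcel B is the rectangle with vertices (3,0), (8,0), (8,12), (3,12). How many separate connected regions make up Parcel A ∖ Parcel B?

Parcel A ∖ Parcel B is a single connected region.

1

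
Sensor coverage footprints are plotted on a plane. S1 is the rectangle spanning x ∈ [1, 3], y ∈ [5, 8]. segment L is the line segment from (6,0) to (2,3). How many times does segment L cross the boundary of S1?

0

The segment lies entirely outside S1 and never meets its boundary.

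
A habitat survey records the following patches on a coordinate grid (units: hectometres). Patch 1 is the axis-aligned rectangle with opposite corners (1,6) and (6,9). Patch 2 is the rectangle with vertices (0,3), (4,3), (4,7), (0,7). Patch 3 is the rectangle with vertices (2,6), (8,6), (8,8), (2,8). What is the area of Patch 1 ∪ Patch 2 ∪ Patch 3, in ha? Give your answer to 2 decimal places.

By inclusion–exclusion:
Individual areas: |Patch 1| = 15, |Patch 2| = 16, |Patch 3| = 12.
|Patch 1∩Patch 2|: x∈[1,4], y∈[6,7] → 3·1 = 3.
|Patch 1∩Patch 3|: x∈[2,6], y∈[6,8] → 4·2 = 8.
|Patch 2∩Patch 3|: x∈[2,4], y∈[6,7] → 2·1 = 2.
|Patch 1∩Patch 2∩Patch 3| = 2.
|Patch 1 ∪ Patch 2 ∪ Patch 3| = 43 − 13 + 2 = 32.00.

32.00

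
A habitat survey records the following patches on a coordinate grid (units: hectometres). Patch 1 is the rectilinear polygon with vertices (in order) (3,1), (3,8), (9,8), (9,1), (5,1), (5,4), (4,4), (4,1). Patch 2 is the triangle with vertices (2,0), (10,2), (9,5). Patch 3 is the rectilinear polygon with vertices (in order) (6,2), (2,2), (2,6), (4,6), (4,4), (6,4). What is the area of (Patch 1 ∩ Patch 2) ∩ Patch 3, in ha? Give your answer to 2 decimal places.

The region (Patch 1 ∩ Patch 2) ∩ Patch 3 is the polygon with vertices (5,2.143), (6,2.857), (6,2), (5,2).
By the shoelace formula its area is 0.50.

0.50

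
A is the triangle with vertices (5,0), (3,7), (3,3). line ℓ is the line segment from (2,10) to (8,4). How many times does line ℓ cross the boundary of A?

The segment lies entirely outside A and never meets its boundary.

0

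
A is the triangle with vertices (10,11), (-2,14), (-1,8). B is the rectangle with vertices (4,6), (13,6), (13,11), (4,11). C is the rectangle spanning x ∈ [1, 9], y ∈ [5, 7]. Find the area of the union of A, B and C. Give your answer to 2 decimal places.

85.59

By inclusion–exclusion:
Individual areas: |A| = 34.5, |B| = 45, |C| = 16.
|A∩B| = 4.9091.
|A∩C| = 0.
|B∩C|: x∈[4,9], y∈[6,7] → 5·1 = 5.
|A∩B∩C| = 0.
|A ∪ B ∪ C| = 95.5 − 9.9091 + 0 = 85.59.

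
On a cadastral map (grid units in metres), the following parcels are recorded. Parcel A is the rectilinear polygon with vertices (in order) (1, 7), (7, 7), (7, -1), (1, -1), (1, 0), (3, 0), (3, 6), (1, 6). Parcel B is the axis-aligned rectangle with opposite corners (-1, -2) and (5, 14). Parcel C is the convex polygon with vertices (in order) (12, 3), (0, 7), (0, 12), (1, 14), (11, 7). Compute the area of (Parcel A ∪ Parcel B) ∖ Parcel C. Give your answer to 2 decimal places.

|Parcel A ∪ Parcel B| = 112.
|(Parcel A ∪ Parcel B) ∩ Parcel C| = 36.5667.
|(Parcel A ∪ Parcel B) ∖ Parcel C| = 112 − 36.5667 = 75.43.

75.43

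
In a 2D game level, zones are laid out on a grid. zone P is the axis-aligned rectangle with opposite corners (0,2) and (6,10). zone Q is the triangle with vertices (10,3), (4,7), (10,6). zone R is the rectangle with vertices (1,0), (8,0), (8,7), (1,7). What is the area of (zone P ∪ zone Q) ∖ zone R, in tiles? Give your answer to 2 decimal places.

|zone P ∪ zone Q| = 56.
|(zone P ∪ zone Q) ∩ zone R| = 28.
|(zone P ∪ zone Q) ∖ zone R| = 56 − 28 = 28.00.

28.00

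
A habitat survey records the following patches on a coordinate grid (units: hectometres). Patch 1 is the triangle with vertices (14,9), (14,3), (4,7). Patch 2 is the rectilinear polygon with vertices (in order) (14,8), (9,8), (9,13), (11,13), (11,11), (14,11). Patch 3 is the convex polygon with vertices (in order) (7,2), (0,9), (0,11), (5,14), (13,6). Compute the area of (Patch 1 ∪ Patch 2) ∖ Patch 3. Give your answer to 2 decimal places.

26.97

|Patch 1 ∪ Patch 2| = 46.5.
|(Patch 1 ∪ Patch 2) ∩ Patch 3| = 19.5312.
|(Patch 1 ∪ Patch 2) ∖ Patch 3| = 46.5 − 19.5312 = 26.97.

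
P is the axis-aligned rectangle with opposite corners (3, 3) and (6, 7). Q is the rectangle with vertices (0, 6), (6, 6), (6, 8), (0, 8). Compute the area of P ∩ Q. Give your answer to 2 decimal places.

3.00

|P∩Q|: x∈[3,6], y∈[6,7] → 3·1 = 3.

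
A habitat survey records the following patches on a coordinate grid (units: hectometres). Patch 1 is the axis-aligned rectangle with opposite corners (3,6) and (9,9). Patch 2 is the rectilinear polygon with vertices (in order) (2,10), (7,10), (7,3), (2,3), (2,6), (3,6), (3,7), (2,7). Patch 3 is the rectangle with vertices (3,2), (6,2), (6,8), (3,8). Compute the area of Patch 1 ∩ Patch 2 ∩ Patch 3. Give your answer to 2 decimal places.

The intersection is the polygon with vertices (3,6), (3,7), (3,8), (6,8), (6,6).
By the shoelace formula its area is 6.00.

6.00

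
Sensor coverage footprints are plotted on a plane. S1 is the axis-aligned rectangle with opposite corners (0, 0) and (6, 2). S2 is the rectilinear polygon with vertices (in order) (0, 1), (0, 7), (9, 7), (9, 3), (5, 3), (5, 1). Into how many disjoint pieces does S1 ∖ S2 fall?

S1 ∖ S2 is a single connected region.

1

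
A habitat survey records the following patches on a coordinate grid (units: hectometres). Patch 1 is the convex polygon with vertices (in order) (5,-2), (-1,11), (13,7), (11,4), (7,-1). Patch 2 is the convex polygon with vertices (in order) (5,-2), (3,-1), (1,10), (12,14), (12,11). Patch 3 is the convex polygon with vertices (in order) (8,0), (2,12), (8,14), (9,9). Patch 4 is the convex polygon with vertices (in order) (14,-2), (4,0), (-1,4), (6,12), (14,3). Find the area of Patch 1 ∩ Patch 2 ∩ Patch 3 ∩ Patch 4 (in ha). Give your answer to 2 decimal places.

The intersection is the polygon with vertices (8.5,4.5), (7.074,1.852), (3.454,9.091), (3.9,9.6), (8.908,8.169).
By the shoelace formula its area is 21.74.

21.74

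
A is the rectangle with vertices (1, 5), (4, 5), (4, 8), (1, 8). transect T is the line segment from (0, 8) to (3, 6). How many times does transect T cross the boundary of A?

1

The segment meets the boundary at (1,7.333).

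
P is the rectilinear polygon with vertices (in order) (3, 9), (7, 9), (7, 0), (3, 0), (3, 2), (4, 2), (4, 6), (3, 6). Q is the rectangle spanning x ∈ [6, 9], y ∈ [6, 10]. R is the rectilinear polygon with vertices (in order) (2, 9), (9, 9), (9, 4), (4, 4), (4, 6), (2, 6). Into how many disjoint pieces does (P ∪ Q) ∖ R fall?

(P ∪ Q) ∖ R splits into 2 disjoint pieces (area 3, area 14).

2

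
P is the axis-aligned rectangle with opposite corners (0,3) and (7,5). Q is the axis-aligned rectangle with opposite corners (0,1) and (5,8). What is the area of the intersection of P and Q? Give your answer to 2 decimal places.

|P∩Q|: x∈[0,5], y∈[3,5] → 5·2 = 10.

10.00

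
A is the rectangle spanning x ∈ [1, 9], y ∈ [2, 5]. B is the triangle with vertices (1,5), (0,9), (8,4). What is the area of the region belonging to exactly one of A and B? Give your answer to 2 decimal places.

|A| = 24, |B| = 13.5, |A∩B| = 2.7.
|A △ B| = |A| + |B| − 2·|A∩B| = 24 + 13.5 − 5.4 = 32.10.

32.10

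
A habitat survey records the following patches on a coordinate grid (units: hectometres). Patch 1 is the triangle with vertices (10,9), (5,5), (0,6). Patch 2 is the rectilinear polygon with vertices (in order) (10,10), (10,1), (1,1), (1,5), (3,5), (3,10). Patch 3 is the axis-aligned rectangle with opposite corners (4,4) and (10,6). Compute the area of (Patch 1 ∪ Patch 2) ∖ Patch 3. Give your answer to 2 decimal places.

61.25

|Patch 1 ∪ Patch 2| = 73.25.
|(Patch 1 ∪ Patch 2) ∩ Patch 3| = 12.
|(Patch 1 ∪ Patch 2) ∖ Patch 3| = 73.25 − 12 = 61.25.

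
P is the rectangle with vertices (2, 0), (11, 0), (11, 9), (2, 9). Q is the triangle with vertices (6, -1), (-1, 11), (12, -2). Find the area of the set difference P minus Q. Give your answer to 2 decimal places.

59.01

|P| = 81, |P∩Q| = 21.994.
|P ∖ Q| = |P| − |P∩Q| = 81 − 21.994 = 59.01.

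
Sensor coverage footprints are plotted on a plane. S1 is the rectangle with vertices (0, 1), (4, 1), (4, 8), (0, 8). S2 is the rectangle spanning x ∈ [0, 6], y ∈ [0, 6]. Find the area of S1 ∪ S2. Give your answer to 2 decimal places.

44.00

By inclusion–exclusion:
Individual areas: |S1| = 28, |S2| = 36.
|S1∩S2|: x∈[0,4], y∈[1,6] → 4·5 = 20.
|S1 ∪ S2| = 64 − 20 = 44.00.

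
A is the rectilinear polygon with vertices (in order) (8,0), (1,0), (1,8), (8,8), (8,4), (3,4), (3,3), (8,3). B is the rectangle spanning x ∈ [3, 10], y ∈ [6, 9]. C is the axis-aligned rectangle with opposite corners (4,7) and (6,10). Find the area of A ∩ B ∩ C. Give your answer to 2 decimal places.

The intersection is the polygon with vertices (6,8), (6,7), (4,7), (4,8).
By the shoelace formula its area is 2.00.

2.00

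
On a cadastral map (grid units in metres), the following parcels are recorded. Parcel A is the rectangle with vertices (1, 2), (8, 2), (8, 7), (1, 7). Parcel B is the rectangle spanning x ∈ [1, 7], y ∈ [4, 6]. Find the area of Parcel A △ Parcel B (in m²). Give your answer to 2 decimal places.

23.00

|Parcel A∩Parcel B|: x∈[1,7], y∈[4,6] → 6·2 = 12.
|Parcel A △ Parcel B| = |Parcel A| + |Parcel B| − 2·|Parcel A∩Parcel B| = 35 + 12 − 24 = 23.00.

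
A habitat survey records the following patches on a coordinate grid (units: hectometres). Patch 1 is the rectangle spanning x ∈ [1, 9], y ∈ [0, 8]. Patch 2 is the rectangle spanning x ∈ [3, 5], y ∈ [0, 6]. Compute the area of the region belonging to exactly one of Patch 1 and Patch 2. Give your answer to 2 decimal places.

|Patch 1∩Patch 2|: x∈[3,5], y∈[0,6] → 2·6 = 12.
|Patch 1 △ Patch 2| = |Patch 1| + |Patch 2| − 2·|Patch 1∩Patch 2| = 64 + 12 − 24 = 52.00.

52.00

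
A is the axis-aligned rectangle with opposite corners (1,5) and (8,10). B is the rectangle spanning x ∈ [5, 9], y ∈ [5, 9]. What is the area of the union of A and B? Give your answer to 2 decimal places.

39.00

By inclusion–exclusion:
Individual areas: |A| = 35, |B| = 16.
|A∩B|: x∈[5,8], y∈[5,9] → 3·4 = 12.
|A ∪ B| = 51 − 12 = 39.00.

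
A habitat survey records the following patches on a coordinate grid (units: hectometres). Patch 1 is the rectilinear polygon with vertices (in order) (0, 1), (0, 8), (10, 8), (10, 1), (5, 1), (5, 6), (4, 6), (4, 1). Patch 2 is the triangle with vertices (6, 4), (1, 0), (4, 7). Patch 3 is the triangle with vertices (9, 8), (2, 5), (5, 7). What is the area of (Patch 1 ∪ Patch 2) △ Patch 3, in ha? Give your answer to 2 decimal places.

|Patch 1 ∪ Patch 2| = 68.5274.
|(Patch 1 ∪ Patch 2) ∩ Patch 3| = 2.5.
|(Patch 1 ∪ Patch 2) △ Patch 3| = 68.5274 + 2.5 − 5 = 66.03.

66.03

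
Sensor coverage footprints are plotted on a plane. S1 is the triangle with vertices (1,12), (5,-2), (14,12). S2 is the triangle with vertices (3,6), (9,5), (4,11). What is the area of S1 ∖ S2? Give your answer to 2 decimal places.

|S1| = 91, |S1∩S2| = 15.5.
|S1 ∖ S2| = |S1| − |S1∩S2| = 91 − 15.5 = 75.50.

75.50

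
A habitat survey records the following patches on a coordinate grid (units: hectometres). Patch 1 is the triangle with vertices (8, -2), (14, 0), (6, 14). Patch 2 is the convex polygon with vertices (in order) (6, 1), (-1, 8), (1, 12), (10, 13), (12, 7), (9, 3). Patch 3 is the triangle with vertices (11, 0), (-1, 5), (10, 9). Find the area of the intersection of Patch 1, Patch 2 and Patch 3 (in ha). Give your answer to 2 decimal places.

The intersection is the polygon with vertices (9,3), (7.5,2), (6.772,7.826), (9.054,8.656), (10.276,6.517), (10.452,4.936).
By the shoelace formula its area is 16.00.

16.00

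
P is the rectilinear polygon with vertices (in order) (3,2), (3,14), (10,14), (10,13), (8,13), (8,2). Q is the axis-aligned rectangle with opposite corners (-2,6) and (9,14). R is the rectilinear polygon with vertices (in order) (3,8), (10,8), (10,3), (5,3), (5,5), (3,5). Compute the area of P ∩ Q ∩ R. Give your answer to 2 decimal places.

10.00

The intersection is the polygon with vertices (8,6), (3,6), (3,8), (8,8).
By the shoelace formula its area is 10.00.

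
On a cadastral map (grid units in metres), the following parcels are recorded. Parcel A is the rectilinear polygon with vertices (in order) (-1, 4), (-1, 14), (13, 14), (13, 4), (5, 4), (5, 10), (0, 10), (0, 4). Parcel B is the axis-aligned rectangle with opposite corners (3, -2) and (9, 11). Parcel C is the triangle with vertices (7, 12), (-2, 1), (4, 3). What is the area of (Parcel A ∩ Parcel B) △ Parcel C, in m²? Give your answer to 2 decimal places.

|Parcel A ∩ Parcel B| = 30.
|(Parcel A ∩ Parcel B) ∩ Parcel C| = 3.3131.
|(Parcel A ∩ Parcel B) △ Parcel C| = 30 + 24 − 6.6263 = 47.37.

47.37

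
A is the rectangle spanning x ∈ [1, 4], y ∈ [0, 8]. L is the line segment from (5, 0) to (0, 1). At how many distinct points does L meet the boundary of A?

2

The segment meets the boundary at (1,0.8), (4,0.2).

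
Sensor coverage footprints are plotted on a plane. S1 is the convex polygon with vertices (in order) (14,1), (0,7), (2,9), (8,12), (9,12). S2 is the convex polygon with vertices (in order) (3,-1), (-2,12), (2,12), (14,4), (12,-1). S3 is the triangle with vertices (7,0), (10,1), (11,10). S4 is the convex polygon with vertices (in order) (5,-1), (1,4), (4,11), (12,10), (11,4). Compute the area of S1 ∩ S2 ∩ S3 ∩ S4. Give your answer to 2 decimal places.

The intersection is the polygon with vertices (10.265,3.388), (9.642,2.868), (8.366,3.415), (9.737,6.842), (10.586,6.276).
By the shoelace formula its area is 5.09.

5.09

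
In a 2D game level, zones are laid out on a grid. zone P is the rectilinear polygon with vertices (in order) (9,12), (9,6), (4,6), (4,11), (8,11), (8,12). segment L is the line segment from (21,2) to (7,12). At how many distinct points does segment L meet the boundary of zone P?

2

The segment meets the boundary at (8,11.286), (9,10.571).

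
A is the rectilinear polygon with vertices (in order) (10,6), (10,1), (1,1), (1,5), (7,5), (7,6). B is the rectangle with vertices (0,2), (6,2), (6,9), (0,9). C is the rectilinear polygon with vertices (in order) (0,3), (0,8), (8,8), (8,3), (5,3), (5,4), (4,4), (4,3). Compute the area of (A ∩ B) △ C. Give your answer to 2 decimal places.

|A ∩ B| = 15.
|(A ∩ B) ∩ C| = 9.
|(A ∩ B) △ C| = 15 + 39 − 18 = 36.00.

36.00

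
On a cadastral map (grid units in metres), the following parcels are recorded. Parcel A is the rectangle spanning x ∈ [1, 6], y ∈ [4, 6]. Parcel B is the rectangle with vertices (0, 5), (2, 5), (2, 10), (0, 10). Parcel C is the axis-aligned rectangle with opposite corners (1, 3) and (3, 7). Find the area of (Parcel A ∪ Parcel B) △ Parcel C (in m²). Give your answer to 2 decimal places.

|Parcel A ∪ Parcel B| = 19.
|(Parcel A ∪ Parcel B) ∩ Parcel C| = 5.
|(Parcel A ∪ Parcel B) △ Parcel C| = 19 + 8 − 10 = 17.00.

17.00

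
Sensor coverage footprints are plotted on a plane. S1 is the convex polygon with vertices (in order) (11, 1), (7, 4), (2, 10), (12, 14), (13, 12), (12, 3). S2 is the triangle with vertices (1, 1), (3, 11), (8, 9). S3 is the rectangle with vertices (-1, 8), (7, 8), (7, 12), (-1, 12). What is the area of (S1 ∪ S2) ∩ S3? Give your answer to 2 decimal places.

The region (S1 ∪ S2) ∩ S3 is the polygon with vertices (2.645,9.226), (2,10), (2.87,10.348), (3,11), (3.75,10.7), (7,12), (7,8), (2.4,8).
By the shoelace formula its area is 14.37.

14.37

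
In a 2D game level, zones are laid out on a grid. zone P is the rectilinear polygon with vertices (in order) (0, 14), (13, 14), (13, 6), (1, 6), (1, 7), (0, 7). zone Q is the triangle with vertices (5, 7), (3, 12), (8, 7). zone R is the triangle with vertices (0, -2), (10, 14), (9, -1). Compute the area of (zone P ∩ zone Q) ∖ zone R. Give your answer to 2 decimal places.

|zone P ∩ zone Q| = 7.5.
|(zone P ∩ zone Q) ∩ zone R| = 1.7356.
|(zone P ∩ zone Q) ∖ zone R| = 7.5 − 1.7356 = 5.76.

5.76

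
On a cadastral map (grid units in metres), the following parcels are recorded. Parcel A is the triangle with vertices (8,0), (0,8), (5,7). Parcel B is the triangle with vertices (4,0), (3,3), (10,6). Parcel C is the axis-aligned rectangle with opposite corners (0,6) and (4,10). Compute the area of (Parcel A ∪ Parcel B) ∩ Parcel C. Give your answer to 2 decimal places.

4.40

The region (Parcel A ∪ Parcel B) ∩ Parcel C is the polygon with vertices (0,8), (4,7.2), (4,6), (2,6).
By the shoelace formula its area is 4.40.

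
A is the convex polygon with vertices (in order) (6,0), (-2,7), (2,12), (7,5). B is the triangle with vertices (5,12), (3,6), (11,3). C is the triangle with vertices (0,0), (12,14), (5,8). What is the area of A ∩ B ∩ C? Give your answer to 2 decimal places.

2.55

The intersection is the polygon with vertices (3.608,5.772), (4.933,7.893), (5.766,6.727), (4.622,5.392).
By the shoelace formula its area is 2.55.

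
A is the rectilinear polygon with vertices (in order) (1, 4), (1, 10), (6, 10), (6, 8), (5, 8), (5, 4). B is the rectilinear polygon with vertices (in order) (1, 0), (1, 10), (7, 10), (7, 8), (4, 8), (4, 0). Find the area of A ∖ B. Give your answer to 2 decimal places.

|A| = 26, |A∩B| = 22.
|A ∖ B| = |A| − |A∩B| = 26 − 22 = 4.00.

4.00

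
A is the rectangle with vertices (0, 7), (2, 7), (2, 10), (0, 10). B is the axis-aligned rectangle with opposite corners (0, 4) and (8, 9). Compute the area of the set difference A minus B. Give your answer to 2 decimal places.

2.00

|A∩B|: x∈[0,2], y∈[7,9] → 2·2 = 4.
|A| = 6.
|A ∖ B| = |A| − |A∩B| = 6 − 4 = 2.00.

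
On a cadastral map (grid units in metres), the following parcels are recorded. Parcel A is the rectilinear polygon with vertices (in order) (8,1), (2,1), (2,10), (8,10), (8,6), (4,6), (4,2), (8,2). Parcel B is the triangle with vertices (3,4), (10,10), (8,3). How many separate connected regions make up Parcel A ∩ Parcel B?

2

Parcel A ∩ Parcel B splits into 2 disjoint pieces (area 3.0476, area 0.5286).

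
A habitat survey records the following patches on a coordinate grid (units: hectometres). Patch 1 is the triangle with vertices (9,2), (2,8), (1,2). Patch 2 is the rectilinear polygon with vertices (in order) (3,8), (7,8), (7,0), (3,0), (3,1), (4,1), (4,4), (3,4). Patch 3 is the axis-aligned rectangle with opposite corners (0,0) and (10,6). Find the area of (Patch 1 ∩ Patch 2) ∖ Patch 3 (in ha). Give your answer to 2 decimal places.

0.76

|Patch 1 ∩ Patch 2| = 11.7143.
|(Patch 1 ∩ Patch 2) ∩ Patch 3| = 10.9524.
|(Patch 1 ∩ Patch 2) ∖ Patch 3| = 11.7143 − 10.9524 = 0.76.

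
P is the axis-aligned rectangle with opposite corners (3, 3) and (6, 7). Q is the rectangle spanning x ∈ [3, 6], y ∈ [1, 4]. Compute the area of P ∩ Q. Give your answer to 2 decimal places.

|P∩Q|: x∈[3,6], y∈[3,4] → 3·1 = 3.

3.00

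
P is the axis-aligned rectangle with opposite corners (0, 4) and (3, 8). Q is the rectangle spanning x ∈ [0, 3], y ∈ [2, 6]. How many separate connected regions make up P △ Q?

P △ Q splits into 2 disjoint pieces (area 6, area 6).

2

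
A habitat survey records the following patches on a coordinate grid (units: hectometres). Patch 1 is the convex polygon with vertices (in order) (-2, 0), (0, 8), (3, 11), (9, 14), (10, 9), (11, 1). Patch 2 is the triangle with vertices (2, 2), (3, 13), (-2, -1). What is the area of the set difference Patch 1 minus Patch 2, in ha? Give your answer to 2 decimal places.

102.47

|Patch 1| = 121.5, |Patch 1∩Patch 2| = 19.0296.
|Patch 1 ∖ Patch 2| = |Patch 1| − |Patch 1∩Patch 2| = 121.5 − 19.0296 = 102.47.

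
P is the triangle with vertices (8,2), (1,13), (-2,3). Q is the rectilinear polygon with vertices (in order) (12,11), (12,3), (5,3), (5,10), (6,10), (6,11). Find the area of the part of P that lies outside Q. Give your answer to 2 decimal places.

|P| = 51.5, |P∩Q| = 4.3896.
|P ∖ Q| = |P| − |P∩Q| = 51.5 − 4.3896 = 47.11.

47.11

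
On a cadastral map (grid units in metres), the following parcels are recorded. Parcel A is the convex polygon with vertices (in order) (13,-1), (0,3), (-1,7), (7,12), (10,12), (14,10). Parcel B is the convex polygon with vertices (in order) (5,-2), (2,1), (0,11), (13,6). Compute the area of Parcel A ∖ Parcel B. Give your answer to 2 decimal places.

|Parcel A| = 133.5, |Parcel A∩Parcel B| = 67.3165.
|Parcel A ∖ Parcel B| = |Parcel A| − |Parcel A∩Parcel B| = 133.5 − 67.3165 = 66.18.

66.18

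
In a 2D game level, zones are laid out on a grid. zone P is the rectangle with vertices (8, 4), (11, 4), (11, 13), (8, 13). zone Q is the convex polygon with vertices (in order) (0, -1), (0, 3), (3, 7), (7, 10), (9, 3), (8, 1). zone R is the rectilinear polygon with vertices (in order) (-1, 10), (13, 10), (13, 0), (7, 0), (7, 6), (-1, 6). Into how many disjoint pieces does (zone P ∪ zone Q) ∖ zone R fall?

(zone P ∪ zone Q) ∖ zone R splits into 2 disjoint pieces (area 9, area 39.5).

2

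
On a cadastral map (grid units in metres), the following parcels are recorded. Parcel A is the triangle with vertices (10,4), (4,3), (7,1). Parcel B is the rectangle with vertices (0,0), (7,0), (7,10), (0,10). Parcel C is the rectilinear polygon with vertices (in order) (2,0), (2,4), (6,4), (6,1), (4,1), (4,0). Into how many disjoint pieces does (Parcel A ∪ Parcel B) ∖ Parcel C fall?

(Parcel A ∪ Parcel B) ∖ Parcel C is a single connected region.

1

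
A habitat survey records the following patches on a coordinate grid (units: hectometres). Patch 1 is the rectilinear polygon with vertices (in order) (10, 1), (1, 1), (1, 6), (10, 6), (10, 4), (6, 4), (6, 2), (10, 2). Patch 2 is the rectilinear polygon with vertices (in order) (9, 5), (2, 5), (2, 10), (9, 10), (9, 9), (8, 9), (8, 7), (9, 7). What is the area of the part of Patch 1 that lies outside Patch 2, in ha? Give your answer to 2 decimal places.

30.00

|Patch 1| = 37, |Patch 1∩Patch 2| = 7.
|Patch 1 ∖ Patch 2| = |Patch 1| − |Patch 1∩Patch 2| = 37 − 7 = 30.00.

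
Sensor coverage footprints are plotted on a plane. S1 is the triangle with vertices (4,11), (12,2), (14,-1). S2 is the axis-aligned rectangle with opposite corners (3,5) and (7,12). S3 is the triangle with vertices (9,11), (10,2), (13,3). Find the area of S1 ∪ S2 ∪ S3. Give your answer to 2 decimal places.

43.87

By inclusion–exclusion:
Individual areas: |S1| = 3, |S2| = 28, |S3| = 14.
|S1∩S2| = 0.3375.
|S1∩S3| = 0.7929.
|S2∩S3| = 0.
|S1∩S2∩S3| = 0.
|S1 ∪ S2 ∪ S3| = 45 − 1.1304 + 0 = 43.87.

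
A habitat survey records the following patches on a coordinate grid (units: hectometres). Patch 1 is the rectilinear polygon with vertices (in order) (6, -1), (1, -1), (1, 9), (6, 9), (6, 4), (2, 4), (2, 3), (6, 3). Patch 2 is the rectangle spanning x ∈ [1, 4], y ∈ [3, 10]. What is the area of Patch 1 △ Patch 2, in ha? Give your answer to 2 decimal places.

35.00

|Patch 1| = 46, |Patch 2| = 21, |Patch 1∩Patch 2| = 16.
|Patch 1 △ Patch 2| = |Patch 1| + |Patch 2| − 2·|Patch 1∩Patch 2| = 46 + 21 − 32 = 35.00.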